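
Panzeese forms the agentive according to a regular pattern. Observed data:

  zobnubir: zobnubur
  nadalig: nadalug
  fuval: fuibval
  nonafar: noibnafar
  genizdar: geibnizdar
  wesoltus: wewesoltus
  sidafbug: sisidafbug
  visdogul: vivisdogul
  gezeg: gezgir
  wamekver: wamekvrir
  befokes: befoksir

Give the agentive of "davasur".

zobnubir and nonafar both end in -r yet inflect differently (zobnubur, noibnafar), so the final letter is not what conditions the rule; the last vowel is.
"davasur" has last vowel 'u'. The stems whose last vowel is 'u' (wesoltus → wewesoltus, sidafbug → sisidafbug, visdogul → vivisdogul) repeat the first consonant+vowel as a prefix.
So davasur → dadavasur.

dadavasur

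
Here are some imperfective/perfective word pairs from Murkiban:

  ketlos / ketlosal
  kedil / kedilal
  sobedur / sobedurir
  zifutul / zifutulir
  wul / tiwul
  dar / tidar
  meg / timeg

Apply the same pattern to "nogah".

wul and kedil both end in -l yet inflect differently (tiwul, kedilal), so the final letter is not what conditions the rule; the number of vowels is.
"nogah" has 2 vowels. The stems with 2 vowels (kedil → kedilal, ketlos → ketlosal) add -al.
So nogah → nogahal.

nogahal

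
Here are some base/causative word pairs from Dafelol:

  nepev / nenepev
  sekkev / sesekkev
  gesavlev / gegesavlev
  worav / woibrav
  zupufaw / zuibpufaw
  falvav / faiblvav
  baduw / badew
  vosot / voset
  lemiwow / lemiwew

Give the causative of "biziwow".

biziwew

"biziwow" has last vowel 'o'. The stems whose last vowel is 'o' (vosot → voset, lemiwow → lemiwew) change the last vowel to 'e'.
So biziwow → biziwew.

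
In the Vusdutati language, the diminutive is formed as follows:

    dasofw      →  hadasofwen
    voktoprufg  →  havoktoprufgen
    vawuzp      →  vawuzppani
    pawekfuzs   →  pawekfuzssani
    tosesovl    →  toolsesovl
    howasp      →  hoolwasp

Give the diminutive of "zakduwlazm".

zakduwlazmmani

"zakduwlazm" has second-to-last letter 'z'. The stems whose second-to-last letter is 'z' (vawuzp → vawuzppani, pawekfuzs → pawekfuzssani) double the final consonant and add -ani.
So zakduwlazm → zakduwlazmmani.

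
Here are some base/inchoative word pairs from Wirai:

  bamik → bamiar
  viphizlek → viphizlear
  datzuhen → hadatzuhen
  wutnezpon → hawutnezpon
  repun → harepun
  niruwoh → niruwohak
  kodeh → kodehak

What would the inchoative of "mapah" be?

mapahak

viphizlek and datzuhen both have last vowel 'e' yet inflect differently (viphizlear, hadatzuhen), so the last vowel is not what conditions the rule; the final letter is.
"mapah" ends in -h. The stems ending in -h (niruwoh → niruwohak, kodeh → kodehak) add -ak.
The other patterns: stems ending in -k drop the final letter and add -ar; stems ending in -n add the prefix ha-.
So mapah → mapahak.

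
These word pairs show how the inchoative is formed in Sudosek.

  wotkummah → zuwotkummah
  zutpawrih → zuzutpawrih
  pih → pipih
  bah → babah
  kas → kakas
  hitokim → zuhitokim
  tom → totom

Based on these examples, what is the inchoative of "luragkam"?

zuluragkam

pih and wotkummah both end in -h yet inflect differently (pipih, zuwotkummah), so the final letter is not what conditions the rule; the number of vowels is.
"luragkam" has 3 vowels. The stems with 3 vowels (zutpawrih → zuzutpawrih, wotkummah → zuwotkummah, hitokim → zuhitokim) add the prefix zu-.
So luragkam → zuluragkam.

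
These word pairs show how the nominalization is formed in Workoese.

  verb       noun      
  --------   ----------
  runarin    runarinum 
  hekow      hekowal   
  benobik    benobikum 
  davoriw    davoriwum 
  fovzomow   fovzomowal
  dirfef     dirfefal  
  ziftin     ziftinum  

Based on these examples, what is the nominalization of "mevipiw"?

mevipiwum

davoriw and hekow both end in -w yet inflect differently (davoriwum, hekowal), so the final letter is not what conditions the rule; the last vowel is.
"mevipiw" has last vowel 'i'. The stems whose last vowel is 'i' (ziftin → ziftinum, runarin → runarinum, davoriw → davoriwum) add -um.
The other pattern: stems whose last vowel is 'e' or 'o' add -al.
So mevipiw → mevipiwum.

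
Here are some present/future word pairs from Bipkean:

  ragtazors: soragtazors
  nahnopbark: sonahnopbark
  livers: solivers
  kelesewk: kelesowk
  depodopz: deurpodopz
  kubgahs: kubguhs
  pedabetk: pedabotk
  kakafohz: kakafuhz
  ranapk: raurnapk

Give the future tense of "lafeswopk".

"lafeswopk" has second-to-last letter 'p'. The stems whose second-to-last letter is 'p' (depodopz → deurpodopz, ranapk → raurnapk) insert -ur- after the first vowel.
So lafeswopk → laurfeswopk.

laurfeswopk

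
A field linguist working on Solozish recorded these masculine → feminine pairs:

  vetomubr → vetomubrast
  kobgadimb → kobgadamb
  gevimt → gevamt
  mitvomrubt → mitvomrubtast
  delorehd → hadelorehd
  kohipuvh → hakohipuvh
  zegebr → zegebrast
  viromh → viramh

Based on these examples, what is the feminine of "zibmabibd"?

"zibmabibd" has second-to-last letter 'b'. The stems whose second-to-last letter is 'b' (mitvomrubt → mitvomrubtast, vetomubr → vetomubrast, zegebr → zegebrast) add -ast.
The other patterns: stems whose second-to-last letter is 'm' change the last vowel to 'a'; stems whose second-to-last letter is 'h' or 'v' add the prefix ha-.
So zibmabibd → zibmabibdast.

zibmabibdast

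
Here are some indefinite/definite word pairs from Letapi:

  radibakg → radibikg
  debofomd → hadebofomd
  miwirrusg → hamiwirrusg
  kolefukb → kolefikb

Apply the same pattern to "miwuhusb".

hamiwuhusb

radibakg and miwirrusg both end in -g yet inflect differently (radibikg, hamiwirrusg), so the final letter is not what conditions the rule; the second-to-last letter is.
"miwuhusb" has second-to-last letter 's'. The one such stem in the data (miwirrusg → hamiwirrusg) adds the prefix ha-, so the same rule applies.
The other pattern: stems whose second-to-last letter is 'k' change the last vowel to 'i'.
So miwuhusb → hamiwuhusb.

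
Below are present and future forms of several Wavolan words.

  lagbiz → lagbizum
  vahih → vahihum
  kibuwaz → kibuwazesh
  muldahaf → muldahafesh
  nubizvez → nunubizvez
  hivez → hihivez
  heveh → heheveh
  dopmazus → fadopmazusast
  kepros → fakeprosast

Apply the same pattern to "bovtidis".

lagbiz and kibuwaz both end in -z yet inflect differently (lagbizum, kibuwazesh), so the final letter is not what conditions the rule; the last vowel is.
"bovtidis" has last vowel 'i'. The stems whose last vowel is 'i' (lagbiz → lagbizum, vahih → vahihum) add -um.
So bovtidis → bovtidisum.

bovtidisum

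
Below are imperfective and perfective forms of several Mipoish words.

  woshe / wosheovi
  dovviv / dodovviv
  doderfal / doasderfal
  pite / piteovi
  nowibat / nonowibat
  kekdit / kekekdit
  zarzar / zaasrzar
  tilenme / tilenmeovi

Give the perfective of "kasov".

kakasov

zarzar and nowibat both have last vowel 'a' yet inflect differently (zaasrzar, nonowibat), so the last vowel is not what conditions the rule; the final letter is.
"kasov" ends in -v. The one such stem in the data (dovviv → dodovviv) repeats the first consonant+vowel as a prefix (as do kekdit, nowibat), so the same rule applies.
The other patterns: stems ending in -l or -r insert -as- after the first vowel; stems ending in -e add -ovi.
So kasov → kakasov.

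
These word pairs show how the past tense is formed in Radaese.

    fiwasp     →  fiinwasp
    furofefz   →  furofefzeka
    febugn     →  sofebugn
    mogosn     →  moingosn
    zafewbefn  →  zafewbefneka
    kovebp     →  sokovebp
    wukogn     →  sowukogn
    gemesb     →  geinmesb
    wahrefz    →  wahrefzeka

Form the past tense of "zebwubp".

"zebwubp" has second-to-last letter 'b'. The one such stem in the data (kovebp → sokovebp) adds the prefix so-, so the same rule applies.
So zebwubp → sozebwubp.

sozebwubp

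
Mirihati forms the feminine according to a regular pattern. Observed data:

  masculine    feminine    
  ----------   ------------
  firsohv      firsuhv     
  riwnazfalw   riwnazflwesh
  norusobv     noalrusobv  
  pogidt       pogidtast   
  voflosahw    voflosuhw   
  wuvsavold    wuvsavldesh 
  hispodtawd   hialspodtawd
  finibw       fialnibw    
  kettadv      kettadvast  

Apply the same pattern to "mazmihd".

mazmuhd

riwnazfalw and voflosahw both end in -w yet inflect differently (riwnazflwesh, voflosuhw), so the final letter is not what conditions the rule; the second-to-last letter is.
"mazmihd" has second-to-last letter 'h'. The stems whose second-to-last letter is 'h' (voflosahw → voflosuhw, firsohv → firsuhv) change the last vowel to 'u'.
The other patterns: stems whose second-to-last letter is 'l' delete the last vowel and add -esh; stems whose second-to-last letter is 'd' add -ast; stems whose second-to-last letter is 'b' or 'w' insert -al- after the first vowel.
So mazmihd → mazmuhd.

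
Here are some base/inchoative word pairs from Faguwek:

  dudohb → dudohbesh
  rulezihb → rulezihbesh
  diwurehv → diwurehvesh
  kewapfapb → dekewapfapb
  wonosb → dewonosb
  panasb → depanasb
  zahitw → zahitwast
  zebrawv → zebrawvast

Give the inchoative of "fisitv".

dudohb and kewapfapb both end in -b yet inflect differently (dudohbesh, dekewapfapb), so the final letter is not what conditions the rule; the second-to-last letter is.
"fisitv" has second-to-last letter 't'. The one such stem in the data (zahitw → zahitwast) adds -ast, so the same rule applies.
The other patterns: stems whose second-to-last letter is 'h' add -esh; stems whose second-to-last letter is 'p' or 's' add the prefix de-.
So fisitv → fisitvast.

fisitvast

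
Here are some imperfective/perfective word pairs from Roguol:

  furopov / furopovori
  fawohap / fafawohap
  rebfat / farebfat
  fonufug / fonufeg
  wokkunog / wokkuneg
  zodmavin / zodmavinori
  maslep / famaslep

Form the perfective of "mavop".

"mavop" ends in -p. The stems ending in -p (maslep → famaslep, fawohap → fafawohap) add the prefix fa-.
The other patterns: stems ending in -g change the last vowel to 'e'; stems ending in -n or -v add -ori.
So mavop → famavop.

famavop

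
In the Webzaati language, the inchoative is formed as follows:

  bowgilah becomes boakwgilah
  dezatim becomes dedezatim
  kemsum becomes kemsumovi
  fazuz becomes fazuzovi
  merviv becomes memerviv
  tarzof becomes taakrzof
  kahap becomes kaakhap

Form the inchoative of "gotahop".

dezatim and kemsum both end in -m yet inflect differently (dedezatim, kemsumovi), so the final letter is not what conditions the rule; the last vowel is.
"gotahop" has last vowel 'o'. The one such stem in the data (tarzof → taakrzof) inserts -ak- after the first vowel (as do kahap, bowgilah), so the same rule applies.
The other patterns: stems whose last vowel is 'i' repeat the first consonant+vowel as a prefix; stems whose last vowel is 'u' add -ovi.
So gotahop → goaktahop.

goaktahop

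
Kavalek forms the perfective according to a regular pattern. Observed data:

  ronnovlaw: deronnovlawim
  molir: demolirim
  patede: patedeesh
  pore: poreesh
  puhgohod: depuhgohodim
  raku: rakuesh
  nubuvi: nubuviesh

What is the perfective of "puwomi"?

"puwomi" ends in a vowel. The stems ending in a vowel (raku → rakuesh, pore → poreesh, nubuvi → nubuviesh) add -esh.
So puwomi → puwomiesh.

puwomiesh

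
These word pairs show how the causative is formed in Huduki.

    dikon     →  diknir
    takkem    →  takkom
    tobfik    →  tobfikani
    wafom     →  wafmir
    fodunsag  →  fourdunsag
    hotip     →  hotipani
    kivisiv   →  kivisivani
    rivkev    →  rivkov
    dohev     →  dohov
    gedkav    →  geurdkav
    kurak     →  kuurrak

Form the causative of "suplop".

suplpir

"suplop" has last vowel 'o'. The stems whose last vowel is 'o' (wafom → wafmir, dikon → diknir) delete the last vowel and add -ir.
So suplop → suplpir.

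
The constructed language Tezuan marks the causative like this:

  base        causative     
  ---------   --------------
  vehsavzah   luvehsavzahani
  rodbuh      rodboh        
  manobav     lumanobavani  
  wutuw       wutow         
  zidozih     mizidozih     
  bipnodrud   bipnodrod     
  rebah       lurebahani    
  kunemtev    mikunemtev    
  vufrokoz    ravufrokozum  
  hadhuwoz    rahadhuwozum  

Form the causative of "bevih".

zidozih and rebah both end in -h yet inflect differently (mizidozih, lurebahani), so the final letter is not what conditions the rule; the last vowel is.
"bevih" has last vowel 'i'. The one such stem in the data (zidozih → mizidozih) adds the prefix mi-, so the same rule applies.
So bevih → mibevih.

mibevih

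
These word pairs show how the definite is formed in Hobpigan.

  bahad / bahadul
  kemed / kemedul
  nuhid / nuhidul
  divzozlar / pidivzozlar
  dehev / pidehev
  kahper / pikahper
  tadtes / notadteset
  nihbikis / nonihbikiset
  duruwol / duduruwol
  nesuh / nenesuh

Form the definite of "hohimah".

bahad and divzozlar both have last vowel 'a' yet inflect differently (bahadul, pidivzozlar), so the last vowel is not what conditions the rule; the final letter is.
"hohimah" ends in -h. The one such stem in the data (nesuh → nenesuh) repeats the first consonant+vowel as a prefix (as does duruwol), so the same rule applies.
The other patterns: stems ending in -d add -ul; stems ending in -r or -v add the prefix pi-; stems ending in -s add no- … -et around the stem.
So hohimah → hohohimah.

hohohimah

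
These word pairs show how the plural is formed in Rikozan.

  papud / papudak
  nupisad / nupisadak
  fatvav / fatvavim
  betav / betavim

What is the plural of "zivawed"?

nupisad and fatvav both have last vowel 'a' yet inflect differently (nupisadak, fatvavim), so the last vowel is not what conditions the rule; the final letter is.
"zivawed" ends in -d. The stems ending in -d (papud → papudak, nupisad → nupisadak) add -ak.
The other pattern: stems ending in -v add -im.
So zivawed → zivawedak.

zivawedak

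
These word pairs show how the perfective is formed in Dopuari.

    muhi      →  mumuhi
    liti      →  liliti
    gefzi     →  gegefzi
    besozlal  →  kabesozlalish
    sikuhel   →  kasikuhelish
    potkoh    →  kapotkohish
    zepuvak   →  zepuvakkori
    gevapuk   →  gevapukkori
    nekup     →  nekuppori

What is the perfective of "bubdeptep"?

"bubdeptep" ends in -p. The one such stem in the data (nekup → nekuppori) doubles the final consonant and adds -ori (as do zepuvak, gevapuk), so the same rule applies.
So bubdeptep → bubdepteppori.

bubdepteppori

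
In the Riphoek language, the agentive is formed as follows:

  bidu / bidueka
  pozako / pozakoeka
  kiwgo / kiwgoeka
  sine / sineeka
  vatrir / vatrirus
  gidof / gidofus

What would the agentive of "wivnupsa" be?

wivnupsaeka

"wivnupsa" ends in a vowel. The stems ending in a vowel (bidu → bidueka, pozako → pozakoeka, kiwgo → kiwgoeka) add -eka.
The other pattern: stems ending in a consonant add -us.
So wivnupsa → wivnupsaeka.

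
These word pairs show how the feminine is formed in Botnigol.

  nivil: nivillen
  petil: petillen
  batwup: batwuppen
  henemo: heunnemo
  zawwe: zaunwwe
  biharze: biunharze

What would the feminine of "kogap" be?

kogappen

batwup and biharze both begin with b- yet inflect differently (batwuppen, biunharze), so the first letter is not what conditions the rule; the final letter is.
"kogap" ends in -p. The one such stem in the data (batwup → batwuppen) doubles the final consonant and adds -en (as do nivil, petil), so the same rule applies.
So kogap → kogappen.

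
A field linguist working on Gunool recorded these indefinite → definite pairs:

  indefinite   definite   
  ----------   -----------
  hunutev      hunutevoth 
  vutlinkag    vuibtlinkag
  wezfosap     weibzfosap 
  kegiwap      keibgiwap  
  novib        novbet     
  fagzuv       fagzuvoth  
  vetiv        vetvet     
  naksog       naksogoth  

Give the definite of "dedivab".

deibdivab

vutlinkag and naksog both end in -g yet inflect differently (vuibtlinkag, naksogoth), so the final letter is not what conditions the rule; the last vowel is.
"dedivab" has last vowel 'a'. The stems whose last vowel is 'a' (vutlinkag → vuibtlinkag, kegiwap → keibgiwap, wezfosap → weibzfosap) insert -ib- after the first vowel.
The other patterns: stems whose last vowel is 'i' delete the last vowel and add -et; stems whose last vowel is 'e', 'o' or 'u' add -oth.
So dedivab → deibdivab.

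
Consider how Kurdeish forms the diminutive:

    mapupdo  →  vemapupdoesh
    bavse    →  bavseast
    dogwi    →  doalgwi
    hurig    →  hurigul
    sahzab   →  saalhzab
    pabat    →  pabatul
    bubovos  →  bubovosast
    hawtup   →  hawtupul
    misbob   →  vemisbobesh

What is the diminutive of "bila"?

bilaast

misbob and sahzab both end in -b yet inflect differently (vemisbobesh, saalhzab), so the final letter is not what conditions the rule; the first letter is.
"bila" begins with b-. The stems beginning with b- (bavse → bavseast, bubovos → bubovosast) add -ast.
The other patterns: stems beginning with m- add ve- … -esh around the stem; stems beginning with h- or p- add -ul; stems beginning with d- or s- insert -al- after the first vowel.
So bila → bilaast.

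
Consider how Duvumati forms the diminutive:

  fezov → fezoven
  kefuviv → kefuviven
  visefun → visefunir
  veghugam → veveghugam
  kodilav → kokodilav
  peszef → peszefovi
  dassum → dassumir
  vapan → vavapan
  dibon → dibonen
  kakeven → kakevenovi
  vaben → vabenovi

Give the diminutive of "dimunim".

dimunimen

kakeven and visefun both end in -n yet inflect differently (kakevenovi, visefunir), so the final letter is not what conditions the rule; the last vowel is.
"dimunim" has last vowel 'i'. The one such stem in the data (kefuviv → kefuviven) adds -en, so the same rule applies.
The other patterns: stems whose last vowel is 'e' add -ovi; stems whose last vowel is 'u' add -ir; stems whose last vowel is 'a' repeat the first consonant+vowel as a prefix.
So dimunim → dimunimen.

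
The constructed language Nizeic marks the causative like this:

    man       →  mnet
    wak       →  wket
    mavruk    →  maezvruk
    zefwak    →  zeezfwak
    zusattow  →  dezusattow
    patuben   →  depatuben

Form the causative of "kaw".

kwet

"kaw" has 1 vowel. The stems with 1 vowel (man → mnet, wak → wket) delete the last vowel and add -et.
So kaw → kwet.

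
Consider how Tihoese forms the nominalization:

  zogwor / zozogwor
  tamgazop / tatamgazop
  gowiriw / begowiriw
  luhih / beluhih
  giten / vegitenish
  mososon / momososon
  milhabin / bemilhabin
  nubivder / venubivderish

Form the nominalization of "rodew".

"rodew" has last vowel 'e'. The stems whose last vowel is 'e' (giten → vegitenish, nubivder → venubivderish) add ve- … -ish around the stem.
The other patterns: stems whose last vowel is 'o' repeat the first consonant+vowel as a prefix; stems whose last vowel is 'i' add the prefix be-.
So rodew → verodewish.

verodewish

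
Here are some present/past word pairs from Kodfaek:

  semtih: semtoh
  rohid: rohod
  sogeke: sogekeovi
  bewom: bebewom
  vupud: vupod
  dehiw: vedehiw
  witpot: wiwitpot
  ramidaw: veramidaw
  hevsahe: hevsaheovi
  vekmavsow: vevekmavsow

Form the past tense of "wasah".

rohid and dehiw both have last vowel 'i' yet inflect differently (rohod, vedehiw), so the last vowel is not what conditions the rule; the final letter is.
"wasah" ends in -h. The one such stem in the data (semtih → semtoh) changes the last vowel to 'o' (as do rohid, vupud), so the same rule applies.
The other patterns: stems ending in -e add -ovi; stems ending in -w add the prefix ve-; stems ending in -m or -t repeat the first consonant+vowel as a prefix.
So wasah → wasoh.

wasoh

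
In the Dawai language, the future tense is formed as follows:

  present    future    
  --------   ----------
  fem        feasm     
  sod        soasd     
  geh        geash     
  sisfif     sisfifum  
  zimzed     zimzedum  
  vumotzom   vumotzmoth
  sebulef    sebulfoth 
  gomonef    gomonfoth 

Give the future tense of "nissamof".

"nissamof" has 3 vowels. The stems with 3 vowels (vumotzom → vumotzmoth, sebulef → sebulfoth, gomonef → gomonfoth) delete the last vowel and add -oth.
So nissamof → nissamfoth.

nissamfoth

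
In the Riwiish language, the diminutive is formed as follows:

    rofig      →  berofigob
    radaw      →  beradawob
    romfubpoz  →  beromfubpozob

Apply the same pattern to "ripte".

Every pair shown (rofig → berofigob, radaw → beradawob, romfubpoz → beromfubpozob) follows the same rule: add be- … -ob around the stem.
So ripte → beripteob.

beripteob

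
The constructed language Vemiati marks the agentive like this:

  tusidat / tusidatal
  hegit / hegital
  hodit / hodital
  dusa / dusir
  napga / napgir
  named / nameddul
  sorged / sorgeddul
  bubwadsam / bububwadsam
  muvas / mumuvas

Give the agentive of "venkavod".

venkavoddul

"venkavod" ends in -d. The stems ending in -d (named → nameddul, sorged → sorgeddul) double the final consonant and add -ul.
The other patterns: stems ending in -t add -al; stems ending in -a drop the final letter and add -ir; stems ending in -m or -s repeat the first consonant+vowel as a prefix.
So venkavod → venkavoddul.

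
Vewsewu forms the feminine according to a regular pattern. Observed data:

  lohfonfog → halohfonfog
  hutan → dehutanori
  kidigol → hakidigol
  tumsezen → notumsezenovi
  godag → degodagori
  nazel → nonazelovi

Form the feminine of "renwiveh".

lohfonfog and godag both end in -g yet inflect differently (halohfonfog, degodagori), so the final letter is not what conditions the rule; the last vowel is.
"renwiveh" has last vowel 'e'. The stems whose last vowel is 'e' (tumsezen → notumsezenovi, nazel → nonazelovi) add no- … -ovi around the stem.
The other patterns: stems whose last vowel is 'o' add the prefix ha-; stems whose last vowel is 'a' add de- … -ori around the stem.
So renwiveh → norenwivehovi.

norenwivehovi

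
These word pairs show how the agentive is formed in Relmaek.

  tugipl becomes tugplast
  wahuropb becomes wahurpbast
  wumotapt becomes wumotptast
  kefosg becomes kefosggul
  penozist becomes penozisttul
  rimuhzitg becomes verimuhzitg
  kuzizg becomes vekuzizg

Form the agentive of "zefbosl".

zefbosllul

wumotapt and penozist both end in -t yet inflect differently (wumotptast, penozisttul), so the final letter is not what conditions the rule; the second-to-last letter is.
"zefbosl" has second-to-last letter 's'. The stems whose second-to-last letter is 's' (kefosg → kefosggul, penozist → penozisttul) double the final consonant and add -ul.
The other patterns: stems whose second-to-last letter is 'p' delete the last vowel and add -ast; stems whose second-to-last letter is 't' or 'z' add the prefix ve-.
So zefbosl → zefbosllul.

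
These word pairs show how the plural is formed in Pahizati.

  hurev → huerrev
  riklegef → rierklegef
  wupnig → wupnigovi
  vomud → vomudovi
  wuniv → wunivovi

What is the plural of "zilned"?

hurev and wuniv both end in -v yet inflect differently (huerrev, wunivovi), so the final letter is not what conditions the rule; the last vowel is.
"zilned" has last vowel 'e'. The stems whose last vowel is 'e' (hurev → huerrev, riklegef → rierklegef) insert -er- after the first vowel.
The other pattern: stems whose last vowel is 'i' or 'u' add -ovi.
So zilned → zierlned.

zierlned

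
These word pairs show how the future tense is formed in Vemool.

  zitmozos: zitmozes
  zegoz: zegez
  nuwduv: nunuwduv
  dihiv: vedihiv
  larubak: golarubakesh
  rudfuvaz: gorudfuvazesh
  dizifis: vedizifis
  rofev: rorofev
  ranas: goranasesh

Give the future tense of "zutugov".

zutugev

ranas and dizifis both end in -s yet inflect differently (goranasesh, vedizifis), so the final letter is not what conditions the rule; the last vowel is.
"zutugov" has last vowel 'o'. The stems whose last vowel is 'o' (zegoz → zegez, zitmozos → zitmozes) change the last vowel to 'e'.
So zutugov → zutugev.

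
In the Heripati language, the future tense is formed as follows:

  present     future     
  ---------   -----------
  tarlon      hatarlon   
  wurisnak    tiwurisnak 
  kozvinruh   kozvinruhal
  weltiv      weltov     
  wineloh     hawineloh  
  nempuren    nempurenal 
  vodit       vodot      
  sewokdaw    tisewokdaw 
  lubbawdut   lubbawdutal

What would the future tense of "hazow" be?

vodit and lubbawdut both end in -t yet inflect differently (vodot, lubbawdutal), so the final letter is not what conditions the rule; the last vowel is.
"hazow" has last vowel 'o'. The stems whose last vowel is 'o' (tarlon → hatarlon, wineloh → hawineloh) add the prefix ha-.
The other patterns: stems whose last vowel is 'a' add the prefix ti-; stems whose last vowel is 'i' change the last vowel to 'o'; stems whose last vowel is 'e' or 'u' add -al.
So hazow → hahazow.

hahazow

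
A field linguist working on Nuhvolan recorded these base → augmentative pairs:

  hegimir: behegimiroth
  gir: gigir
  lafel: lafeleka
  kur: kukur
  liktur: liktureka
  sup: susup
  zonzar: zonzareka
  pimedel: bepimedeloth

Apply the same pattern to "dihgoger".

bedihgogeroth

"dihgoger" has 3 vowels. The stems with 3 vowels (hegimir → behegimiroth, pimedel → bepimedeloth) add be- … -oth around the stem.
The other patterns: stems with 1 vowel repeat the first consonant+vowel as a prefix; stems with 2 vowels add -eka.
So dihgoger → bedihgogeroth.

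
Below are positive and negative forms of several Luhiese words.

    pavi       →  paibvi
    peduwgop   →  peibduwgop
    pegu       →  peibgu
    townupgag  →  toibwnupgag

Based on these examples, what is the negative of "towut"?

toibwut

Every pair shown (pavi → paibvi, peduwgop → peibduwgop, pegu → peibgu, …) follows the same rule: insert -ib- after the first vowel.
So towut → toibwut.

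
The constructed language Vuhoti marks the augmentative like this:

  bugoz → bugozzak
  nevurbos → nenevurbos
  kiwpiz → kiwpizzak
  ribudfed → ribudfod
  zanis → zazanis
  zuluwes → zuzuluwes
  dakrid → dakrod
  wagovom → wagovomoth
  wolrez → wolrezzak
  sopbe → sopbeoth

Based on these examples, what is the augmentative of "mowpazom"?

wolrez and ribudfed both have last vowel 'e' yet inflect differently (wolrezzak, ribudfod), so the last vowel is not what conditions the rule; the final letter is.
"mowpazom" ends in -m. The one such stem in the data (wagovom → wagovomoth) adds -oth, so the same rule applies.
So mowpazom → mowpazomoth.

mowpazomoth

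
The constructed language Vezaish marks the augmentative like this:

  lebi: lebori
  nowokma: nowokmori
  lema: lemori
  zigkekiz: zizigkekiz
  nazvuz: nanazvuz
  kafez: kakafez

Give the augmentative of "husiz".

lebi and zigkekiz both have last vowel 'i' yet inflect differently (lebori, zizigkekiz), so the last vowel is not what conditions the rule; whether the stem ends in a vowel or a consonant is.
"husiz" ends in a consonant. The stems ending in a consonant (zigkekiz → zizigkekiz, nazvuz → nanazvuz, kafez → kakafez) repeat the first consonant+vowel as a prefix.
So husiz → huhusiz.

huhusiz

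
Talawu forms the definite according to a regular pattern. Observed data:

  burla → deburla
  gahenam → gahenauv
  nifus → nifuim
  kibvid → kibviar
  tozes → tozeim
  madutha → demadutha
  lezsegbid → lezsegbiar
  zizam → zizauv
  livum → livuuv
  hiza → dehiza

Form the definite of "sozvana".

livum and nifus both have last vowel 'u' yet inflect differently (livuuv, nifuim), so the last vowel is not what conditions the rule; the final letter is.
"sozvana" ends in -a. The stems ending in -a (burla → deburla, hiza → dehiza, madutha → demadutha) add the prefix de-.
The other patterns: stems ending in -m drop the final letter and add -uv; stems ending in -s drop the final letter and add -im; stems ending in -d drop the final letter and add -ar.
So sozvana → desozvana.

desozvana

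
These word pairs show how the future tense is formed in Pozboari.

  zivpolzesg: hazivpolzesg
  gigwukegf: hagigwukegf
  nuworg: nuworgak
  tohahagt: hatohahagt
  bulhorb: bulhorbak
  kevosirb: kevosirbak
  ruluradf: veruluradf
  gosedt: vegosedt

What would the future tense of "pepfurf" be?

ruluradf and gigwukegf both end in -f yet inflect differently (veruluradf, hagigwukegf), so the final letter is not what conditions the rule; the second-to-last letter is.
"pepfurf" has second-to-last letter 'r'. The stems whose second-to-last letter is 'r' (bulhorb → bulhorbak, kevosirb → kevosirbak, nuworg → nuworgak) add -ak.
So pepfurf → pepfurfak.

pepfurfak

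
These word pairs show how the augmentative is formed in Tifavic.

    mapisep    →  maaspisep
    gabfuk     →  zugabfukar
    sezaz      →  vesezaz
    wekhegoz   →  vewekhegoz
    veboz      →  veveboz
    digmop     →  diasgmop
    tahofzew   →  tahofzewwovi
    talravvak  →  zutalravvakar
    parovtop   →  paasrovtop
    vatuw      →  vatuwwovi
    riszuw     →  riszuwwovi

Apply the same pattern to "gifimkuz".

vegifimkuz

gabfuk and vatuw both have last vowel 'u' yet inflect differently (zugabfukar, vatuwwovi), so the last vowel is not what conditions the rule; the final letter is.
"gifimkuz" ends in -z. The stems ending in -z (veboz → veveboz, wekhegoz → vewekhegoz, sezaz → vesezaz) add the prefix ve-.
The other patterns: stems ending in -p insert -as- after the first vowel; stems ending in -k add zu- … -ar around the stem; stems ending in -w double the final consonant and add -ovi.
So gifimkuz → vegifimkuz.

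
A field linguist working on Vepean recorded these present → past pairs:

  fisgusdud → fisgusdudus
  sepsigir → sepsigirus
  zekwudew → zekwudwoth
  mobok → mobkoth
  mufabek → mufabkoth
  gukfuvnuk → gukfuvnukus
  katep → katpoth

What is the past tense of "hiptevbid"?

hiptevbidus

gukfuvnuk and mufabek both end in -k yet inflect differently (gukfuvnukus, mufabkoth), so the final letter is not what conditions the rule; the last vowel is.
"hiptevbid" has last vowel 'i'. The one such stem in the data (sepsigir → sepsigirus) adds -us, so the same rule applies.
The other pattern: stems whose last vowel is 'e' or 'o' delete the last vowel and add -oth.
So hiptevbid → hiptevbidus.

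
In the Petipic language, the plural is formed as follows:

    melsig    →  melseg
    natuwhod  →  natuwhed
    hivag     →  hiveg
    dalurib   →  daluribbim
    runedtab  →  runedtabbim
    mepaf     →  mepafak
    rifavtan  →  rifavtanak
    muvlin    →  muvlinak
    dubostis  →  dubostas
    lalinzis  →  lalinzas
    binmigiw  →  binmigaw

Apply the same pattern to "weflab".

melsig and dalurib both have last vowel 'i' yet inflect differently (melseg, daluribbim), so the last vowel is not what conditions the rule; the final letter is.
"weflab" ends in -b. The stems ending in -b (dalurib → daluribbim, runedtab → runedtabbim) double the final consonant and add -im.
The other patterns: stems ending in -d or -g change the last vowel to 'e'; stems ending in -f or -n add -ak; stems ending in -s or -w change the last vowel to 'a'.
So weflab → weflabbim.

weflabbim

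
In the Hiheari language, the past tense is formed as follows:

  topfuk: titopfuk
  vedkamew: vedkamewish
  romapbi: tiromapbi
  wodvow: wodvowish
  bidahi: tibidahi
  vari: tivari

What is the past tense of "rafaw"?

rafawish

vari and vedkamew both begin with v- yet inflect differently (tivari, vedkamewish), so the first letter is not what conditions the rule; the final letter is.
"rafaw" ends in -w. The stems ending in -w (wodvow → wodvowish, vedkamew → vedkamewish) add -ish.
So rafaw → rafawish.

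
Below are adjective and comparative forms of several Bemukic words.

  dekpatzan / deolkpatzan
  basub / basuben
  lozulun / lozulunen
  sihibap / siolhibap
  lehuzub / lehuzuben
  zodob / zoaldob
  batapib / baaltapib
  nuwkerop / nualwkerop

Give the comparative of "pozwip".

poalzwip

lozulun and dekpatzan both end in -n yet inflect differently (lozulunen, deolkpatzan), so the final letter is not what conditions the rule; the last vowel is.
"pozwip" has last vowel 'i'. The one such stem in the data (batapib → baaltapib) inserts -al- after the first vowel (as do nuwkerop, zodob), so the same rule applies.
The other patterns: stems whose last vowel is 'u' add -en; stems whose last vowel is 'a' insert -ol- after the first vowel.
So pozwip → poalzwip.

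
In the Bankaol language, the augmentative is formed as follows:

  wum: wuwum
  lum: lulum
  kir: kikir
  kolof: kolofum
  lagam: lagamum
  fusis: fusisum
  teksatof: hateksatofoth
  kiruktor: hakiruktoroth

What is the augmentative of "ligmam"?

wum and lagam both end in -m yet inflect differently (wuwum, lagamum), so the final letter is not what conditions the rule; the number of vowels is.
"ligmam" has 2 vowels. The stems with 2 vowels (kolof → kolofum, lagam → lagamum, fusis → fusisum) add -um.
So ligmam → ligmamum.

ligmamum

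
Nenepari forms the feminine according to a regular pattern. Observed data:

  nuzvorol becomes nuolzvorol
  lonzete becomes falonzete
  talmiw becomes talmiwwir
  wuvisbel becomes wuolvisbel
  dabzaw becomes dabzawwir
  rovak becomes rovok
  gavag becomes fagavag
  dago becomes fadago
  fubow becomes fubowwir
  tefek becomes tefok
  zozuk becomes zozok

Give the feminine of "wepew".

wepewwir

"wepew" ends in -w. The stems ending in -w (talmiw → talmiwwir, fubow → fubowwir, dabzaw → dabzawwir) double the final consonant and add -ir.
So wepew → wepewwir.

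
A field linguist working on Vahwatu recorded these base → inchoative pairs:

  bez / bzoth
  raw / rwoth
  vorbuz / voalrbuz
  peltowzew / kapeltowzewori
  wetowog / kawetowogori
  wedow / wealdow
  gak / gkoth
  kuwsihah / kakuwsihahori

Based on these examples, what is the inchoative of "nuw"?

nwoth

"nuw" has 1 vowel. The stems with 1 vowel (gak → gkoth, bez → bzoth, raw → rwoth) delete the last vowel and add -oth.
The other patterns: stems with 2 vowels insert -al- after the first vowel; stems with 3 vowels add ka- … -ori around the stem.
So nuw → nwoth.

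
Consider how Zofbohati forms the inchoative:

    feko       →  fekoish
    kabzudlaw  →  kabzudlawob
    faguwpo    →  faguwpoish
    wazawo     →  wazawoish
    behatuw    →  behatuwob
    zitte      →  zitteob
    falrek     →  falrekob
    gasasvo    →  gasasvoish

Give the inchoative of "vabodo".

vabodoish

feko and falrek both begin with f- yet inflect differently (fekoish, falrekob), so the first letter is not what conditions the rule; the final letter is.
"vabodo" ends in -o. The stems ending in -o (wazawo → wazawoish, feko → fekoish, faguwpo → faguwpoish) add -ish.
The other pattern: stems ending in -e, -k or -w add -ob.
So vabodo → vabodoish.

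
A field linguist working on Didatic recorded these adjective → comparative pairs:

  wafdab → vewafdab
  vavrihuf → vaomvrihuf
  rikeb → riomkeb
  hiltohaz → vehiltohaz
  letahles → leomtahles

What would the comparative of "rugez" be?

ruomgez

"rugez" has last vowel 'e'. The stems whose last vowel is 'e' (rikeb → riomkeb, letahles → leomtahles) insert -om- after the first vowel.
The other pattern: stems whose last vowel is 'a' add the prefix ve-.
So rugez → ruomgez.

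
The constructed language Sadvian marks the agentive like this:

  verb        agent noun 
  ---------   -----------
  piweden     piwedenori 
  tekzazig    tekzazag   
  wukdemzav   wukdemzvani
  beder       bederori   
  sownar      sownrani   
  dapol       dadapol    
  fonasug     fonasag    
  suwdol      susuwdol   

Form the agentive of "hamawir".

hamawar

beder and sownar both end in -r yet inflect differently (bederori, sownrani), so the final letter is not what conditions the rule; the last vowel is.
"hamawir" has last vowel 'i'. The one such stem in the data (tekzazig → tekzazag) changes the last vowel to 'a' (as does fonasug), so the same rule applies.
The other patterns: stems whose last vowel is 'e' add -ori; stems whose last vowel is 'o' repeat the first consonant+vowel as a prefix; stems whose last vowel is 'a' delete the last vowel and add -ani.
So hamawir → hamawar.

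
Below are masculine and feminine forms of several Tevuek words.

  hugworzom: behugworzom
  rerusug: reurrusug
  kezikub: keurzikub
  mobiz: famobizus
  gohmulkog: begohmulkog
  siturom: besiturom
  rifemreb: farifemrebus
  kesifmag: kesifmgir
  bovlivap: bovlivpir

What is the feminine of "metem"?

fametemus

rerusug and kesifmag both end in -g yet inflect differently (reurrusug, kesifmgir), so the final letter is not what conditions the rule; the last vowel is.
"metem" has last vowel 'e'. The one such stem in the data (rifemreb → farifemrebus) adds fa- … -us around the stem, so the same rule applies.
So metem → fametemus.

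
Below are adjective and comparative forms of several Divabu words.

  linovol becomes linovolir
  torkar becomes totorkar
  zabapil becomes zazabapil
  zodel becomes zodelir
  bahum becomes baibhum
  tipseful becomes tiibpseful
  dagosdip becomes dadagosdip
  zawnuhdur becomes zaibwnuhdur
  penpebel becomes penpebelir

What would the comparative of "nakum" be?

naibkum

"nakum" has last vowel 'u'. The stems whose last vowel is 'u' (bahum → baibhum, zawnuhdur → zaibwnuhdur, tipseful → tiibpseful) insert -ib- after the first vowel.
So nakum → naibkum.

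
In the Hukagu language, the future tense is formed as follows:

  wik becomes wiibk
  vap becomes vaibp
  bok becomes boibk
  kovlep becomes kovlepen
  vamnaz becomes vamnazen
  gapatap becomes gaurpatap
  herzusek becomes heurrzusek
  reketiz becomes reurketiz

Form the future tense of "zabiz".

vap and kovlep both end in -p yet inflect differently (vaibp, kovlepen), so the final letter is not what conditions the rule; the number of vowels is.
"zabiz" has 2 vowels. The stems with 2 vowels (kovlep → kovlepen, vamnaz → vamnazen) add -en.
The other patterns: stems with 1 vowel insert -ib- after the first vowel; stems with 3 vowels insert -ur- after the first vowel.
So zabiz → zabizen.

zabizen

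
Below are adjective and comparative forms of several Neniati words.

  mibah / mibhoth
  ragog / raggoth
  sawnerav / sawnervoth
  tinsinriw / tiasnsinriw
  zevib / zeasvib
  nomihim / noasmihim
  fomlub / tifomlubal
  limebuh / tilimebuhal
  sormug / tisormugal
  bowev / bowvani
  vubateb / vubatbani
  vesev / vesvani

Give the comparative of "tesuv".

"tesuv" has last vowel 'u'. The stems whose last vowel is 'u' (fomlub → tifomlubal, limebuh → tilimebuhal, sormug → tisormugal) add ti- … -al around the stem.
So tesuv → titesuval.

titesuval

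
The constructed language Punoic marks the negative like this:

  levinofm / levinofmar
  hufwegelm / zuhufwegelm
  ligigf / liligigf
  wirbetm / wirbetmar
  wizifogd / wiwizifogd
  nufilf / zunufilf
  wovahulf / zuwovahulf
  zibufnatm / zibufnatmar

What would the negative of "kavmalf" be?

"kavmalf" has second-to-last letter 'l'. The stems whose second-to-last letter is 'l' (wovahulf → zuwovahulf, hufwegelm → zuhufwegelm, nufilf → zunufilf) add the prefix zu-.
The other patterns: stems whose second-to-last letter is 'g' repeat the first consonant+vowel as a prefix; stems whose second-to-last letter is 'f' or 't' add -ar.
So kavmalf → zukavmalf.

zukavmalf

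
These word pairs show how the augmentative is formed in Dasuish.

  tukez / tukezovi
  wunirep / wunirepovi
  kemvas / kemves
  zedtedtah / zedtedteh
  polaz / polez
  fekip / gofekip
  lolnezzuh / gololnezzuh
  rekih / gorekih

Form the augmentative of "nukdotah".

nukdoteh

"nukdotah" has last vowel 'a'. The stems whose last vowel is 'a' (kemvas → kemves, zedtedtah → zedtedteh, polaz → polez) change the last vowel to 'e'.
The other patterns: stems whose last vowel is 'e' add -ovi; stems whose last vowel is 'i' or 'u' add the prefix go-.
So nukdotah → nukdoteh.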